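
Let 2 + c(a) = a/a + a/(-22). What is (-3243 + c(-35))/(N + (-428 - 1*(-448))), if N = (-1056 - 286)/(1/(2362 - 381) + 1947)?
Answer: -68782987916/409649119 ≈ -167.91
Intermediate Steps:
N = -1329251/1928504 (N = -1342/(1/1981 + 1947) = -1342/3857008/1981 = -1342*1981/3857008 = -1329251/1928504 ≈ -0.68927)
c(a) = -1 - a/22 (c(a) = -2 + (a/a + a/(-22)) = -2 + (1 + a*(-1/22)) = -2 + (1 - a/22) = -1 - a/22)
(-3243 + c(-35))/(N + (-428 - 1*(-448))) = (-3243 + (-1 - 1/22*(-35)))/(-1329251/1928504 + (-428 - 1*(-448))) = (-3243 + (-1 + 35/22))/(-1329251/1928504 + (-428 + 448)) = (-3243 + 13/22)/(-1329251/1928504 + 20) = -71333/(22*37240829/1928504) = -71333/22*1928504/37240829 = -68782987916/409649119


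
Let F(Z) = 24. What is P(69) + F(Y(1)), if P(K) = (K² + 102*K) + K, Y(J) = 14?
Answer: 11892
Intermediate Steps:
P(K) = K² + 103*K
P(69) + F(Y(1)) = 69*(103 + 69) + 24 = 69*172 + 24 = 11868 + 24 = 11892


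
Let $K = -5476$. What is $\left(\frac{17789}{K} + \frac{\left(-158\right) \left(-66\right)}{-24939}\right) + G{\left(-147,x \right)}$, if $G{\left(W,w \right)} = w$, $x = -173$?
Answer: $- \frac{8042218457}{45521988} \approx -176.67$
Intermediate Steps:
$\left(\frac{17789}{K} + \frac{\left(-158\right) \left(-66\right)}{-24939}\right) + G{\left(-147,x \right)} = \left(\frac{17789}{-5476} + \frac{\left(-158\right) \left(-66\right)}{-24939}\right) - 173 = \left(17789 \left(- \frac{1}{5476}\right) + 10428 \left(- \frac{1}{24939}\right)\right) - 173 = \left(- \frac{17789}{5476} - \frac{3476}{8313}\right) - 173 = - \frac{166914533}{45521988} - 173 = - \frac{8042218457}{45521988}$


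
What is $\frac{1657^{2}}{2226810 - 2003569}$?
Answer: $\frac{2745649}{223241} \approx 12.299$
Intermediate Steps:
$\frac{1657^{2}}{2226810 - 2003569} = \frac{2745649}{2226810 - 2003569} = \frac{2745649}{223241}$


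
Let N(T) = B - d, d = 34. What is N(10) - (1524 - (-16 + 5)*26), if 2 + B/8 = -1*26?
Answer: -2068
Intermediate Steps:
B = -224 (B = -16 + 8*(-1*26) = -16 + 8*(-26) = -16 - 208 = -224)
N(T) = -258 (N(T) = -224 - 1*34 = -224 - 34 = -258)
N(10) - (1524 - (-16 + 5)*26) = -258 - (1524 - (-16 + 5)*26) = -258 - (1524 - (-11)*26) = -258 - (1524 - 1*(-286)) = -258 - (1524 + 286) = -258 - 1*1810 = -258 - 1810 = -2068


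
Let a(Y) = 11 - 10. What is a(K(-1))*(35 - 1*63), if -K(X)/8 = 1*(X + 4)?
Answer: -28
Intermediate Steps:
K(X) = -32 - 8*X (K(X) = -8*(X + 4) = -8*(4 + X) = -32 - 8*X)
a(Y) = 1
a(K(-1))*(35 - 1*63) = 1*(35 - 1*63) = 1*(35 - 63) = 1*(-28) = -28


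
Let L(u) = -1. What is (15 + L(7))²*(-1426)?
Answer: -279496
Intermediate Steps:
(15 + L(7))²*(-1426) = (15 - 1)²*(-1426) = 14²*(-1426) = 196*(-1426) = -279496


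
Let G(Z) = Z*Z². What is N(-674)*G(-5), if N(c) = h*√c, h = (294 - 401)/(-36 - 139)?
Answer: -535*I*√674/7 ≈ -1984.2*I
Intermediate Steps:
h = 107/175 (h = -107/(-175) = -107*(-1/175) = 107/175 ≈ 0.61143)
G(Z) = Z³
N(c) = 107*√c/175
N(-674)*G(-5) = (107*√(-674)/175)*(-5)³ = (107*(I*√674)/175)*(-125) = (107*I*√674/175)*(-125) = -535*I*√674/7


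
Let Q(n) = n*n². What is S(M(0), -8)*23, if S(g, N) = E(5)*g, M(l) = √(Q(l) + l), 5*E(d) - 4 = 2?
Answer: 0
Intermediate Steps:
E(d) = 6/5 (E(d) = ⅘ + (⅕)*2 = ⅘ + ⅖ = 6/5)
Q(n) = n³
M(l) = √(l + l³) (M(l) = √(l³ + l) = √(l + l³))
S(g, N) = 6*g/5
S(M(0), -8)*23 = (6*√(0 + 0³)/5)*23 = (6*√(0 + 0)/5)*23 = (6*√0/5)*23 = ((6/5)*0)*23 = 0*23 = 0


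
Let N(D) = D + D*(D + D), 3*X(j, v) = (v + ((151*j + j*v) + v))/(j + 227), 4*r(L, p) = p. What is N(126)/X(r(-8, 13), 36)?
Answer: 88078914/2719 ≈ 32394.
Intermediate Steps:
r(L, p) = p/4
X(j, v) = (2*v + 151*j + j*v)/(3*(227 + j)) (X(j, v) = ((v + ((151*j + j*v) + v))/(j + 227))/3 = ((v + (v + 151*j + j*v))/(227 + j))/3 = ((2*v + 151*j + j*v)/(227 + j))/3 = (2*v + 151*j + j*v)/(3*(227 + j)))
N(D) = D + 2*D² (N(D) = D + D*(2*D) = D + 2*D²)
N(126)/X(r(-8, 13), 36) = (126*(1 + 2*126))/(((2*36 + 151*((¼)*13) + ((¼)*13)*36)/(3*(227 + (¼)*13)))) = (126*(1 + 252))/(((72 + 151*(13/4) + (13/4)*36)/(3*(227 + 13/4)))) = (126*253)/(((72 + 1963/4 + 117)/(3*(921/4)))) = 31878/(((⅓)*(4/921)*(2719/4))) = 31878/(2719/2763) = 31878*(2763/2719) = 88078914/2719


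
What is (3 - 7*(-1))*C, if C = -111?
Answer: -1110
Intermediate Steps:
(3 - 7*(-1))*C = (3 - 7*(-1))*(-111) = (3 + 7)*(-111) = 10*(-111) = -1110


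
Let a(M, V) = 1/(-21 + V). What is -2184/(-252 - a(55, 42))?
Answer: 45864/5293 ≈ 8.6650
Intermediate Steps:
-2184/(-252 - a(55, 42)) = -2184/(-252 - 1/(-21 + 42)) = -2184/(-252 - 1/21) = -2184/(-5293/21) = -2184*(-21/5293) = 45864/5293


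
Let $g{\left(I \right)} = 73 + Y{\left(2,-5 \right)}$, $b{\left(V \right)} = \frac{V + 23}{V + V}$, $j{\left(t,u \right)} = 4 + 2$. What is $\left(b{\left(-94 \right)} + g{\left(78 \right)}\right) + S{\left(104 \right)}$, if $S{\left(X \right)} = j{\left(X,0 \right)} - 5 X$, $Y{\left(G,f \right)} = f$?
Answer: $- \frac{83777}{188} \approx -445.62$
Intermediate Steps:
$j{\left(t,u \right)} = 6$
$b{\left(V \right)} = \frac{23 + V}{2 V}$
$g{\left(I \right)} = 68$ ($g{\left(I \right)} = 73 - 5 = 68$)
$S{\left(X \right)} = 6 - 5 X$
$\left(b{\left(-94 \right)} + g{\left(78 \right)}\right) + S{\left(104 \right)} = \left(\frac{23 - 94}{2 \left(-94\right)} + 68\right) + \left(6 - 520\right) = \left(\frac{1}{2} \left(- \frac{1}{94}\right) \left(-71\right) + 68\right) + \left(6 - 520\right) = \left(\frac{71}{188} + 68\right) - 514 = \frac{12855}{188} - 514 = - \frac{83777}{188}$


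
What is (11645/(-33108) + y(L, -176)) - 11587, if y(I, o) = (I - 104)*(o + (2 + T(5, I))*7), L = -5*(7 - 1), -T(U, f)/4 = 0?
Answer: 335074423/33108 ≈ 10121.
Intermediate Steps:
T(U, f) = 0 (T(U, f) = -4*0 = 0)
L = -30 (L = -5*6 = -30)
y(I, o) = (-104 + I)*(14 + o) (y(I, o) = (I - 104)*(o + (2 + 0)*7) = (-104 + I)*(o + 2*7) = (-104 + I)*(o + 14) = (-104 + I)*(14 + o))
(11645/(-33108) + y(L, -176)) - 11587 = (11645/(-33108) + (-1456 - 104*(-176) + 14*(-30) - 30*(-176))) - 11587 = (11645*(-1/33108) + (-1456 + 18304 - 420 + 5280)) - 11587 = (-11645/33108 + 21708) - 11587 = 718696819/33108 - 11587 = 335074423/33108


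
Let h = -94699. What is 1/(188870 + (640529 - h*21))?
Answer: 1/2818078 ≈ 3.5485e-7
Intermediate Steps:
1/(188870 + (640529 - h*21)) = 1/(188870 + (640529 - (-94699)*21)) = 1/(188870 + (640529 - 1*(-1988679))) = 1/(188870 + (640529 + 1988679)) = 1/(188870 + 2629208) = 1/2818078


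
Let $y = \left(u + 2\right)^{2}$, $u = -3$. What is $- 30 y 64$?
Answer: $-1920$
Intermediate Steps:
$y = 1$ ($y = \left(-3 + 2\right)^{2} = \left(-1\right)^{2} = 1$)
$- 30 y 64 = \left(-30\right) 1 \cdot 64 = \left(-30\right) 64 = -1920$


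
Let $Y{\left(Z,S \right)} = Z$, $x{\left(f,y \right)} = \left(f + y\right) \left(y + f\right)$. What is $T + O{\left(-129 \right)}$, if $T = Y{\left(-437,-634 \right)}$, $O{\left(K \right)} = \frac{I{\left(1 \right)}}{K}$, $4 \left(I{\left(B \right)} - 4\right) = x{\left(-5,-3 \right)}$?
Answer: $- \frac{56393}{129} \approx -437.16$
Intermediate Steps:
$x{\left(f,y \right)} = \left(f + y\right)^{2}$ ($x{\left(f,y \right)} = \left(f + y\right) \left(f + y\right) = \left(f + y\right)^{2}$)
$I{\left(B \right)} = 20$ ($I{\left(B \right)} = 4 + \frac{\left(-5 - 3\right)^{2}}{4} = 4 + \frac{\left(-8\right)^{2}}{4} = 4 + \frac{1}{4} \cdot 64 = 4 + 16 = 20$)
$O{\left(K \right)} = \frac{20}{K}$
$T = -437$
$T + O{\left(-129 \right)} = -437 + \frac{20}{-129} = -437 + 20 \left(- \frac{1}{129}\right) = -437 - \frac{20}{129} = - \frac{56393}{129}$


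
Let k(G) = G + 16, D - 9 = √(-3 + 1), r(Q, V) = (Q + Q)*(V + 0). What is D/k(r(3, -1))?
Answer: 9/10 + I*√2/10 ≈ 0.9 + 0.14142*I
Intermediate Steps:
r(Q, V) = 2*Q*V (r(Q, V) = (2*Q)*V = 2*Q*V)
D = 9 + I*√2 (D = 9 + √(-3 + 1) = 9 + √(-2) = 9 + I*√2 ≈ 9.0 + 1.4142*I)
k(G) = 16 + G
D/k(r(3, -1)) = (9 + I*√2)/(16 + 2*3*(-1)) = (9 + I*√2)/(16 - 6) = (9 + I*√2)/10 = 9/10 + I*√2/10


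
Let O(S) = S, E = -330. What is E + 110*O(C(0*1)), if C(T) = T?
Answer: -330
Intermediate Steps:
E + 110*O(C(0*1)) = -330 + 110*(0*1) = -330 + 110*0 = -330 + 0 = -330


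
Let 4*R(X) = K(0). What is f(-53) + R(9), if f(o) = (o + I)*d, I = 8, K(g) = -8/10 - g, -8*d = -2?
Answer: -229/20 ≈ -11.450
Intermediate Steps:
d = ¼ (d = -⅛*(-2) = ¼ ≈ 0.25000)
K(g) = -⅘ - g (K(g) = -8*⅒ - g = -⅘ - g)
f(o) = 2 + o/4 (f(o) = (o + 8)*(¼) = (8 + o)*(¼) = 2 + o/4)
R(X) = -⅕ (R(X) = (-⅘ - 1*0)/4 = (-⅘ + 0)/4 = (¼)*(-⅘) = -⅕)
f(-53) + R(9) = (2 + (¼)*(-53)) - ⅕ = (2 - 53/4) - ⅕ = -45/4 - ⅕ = -229/20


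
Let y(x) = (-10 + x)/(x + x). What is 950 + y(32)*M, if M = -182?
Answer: 14199/16 ≈ 887.44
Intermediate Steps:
y(x) = (-10 + x)/(2*x) (y(x) = (-10 + x)/((2*x)) = (-10 + x)*(1/(2*x)) = (-10 + x)/(2*x))
950 + y(32)*M = 950 + ((1/2)*(-10 + 32)/32)*(-182) = 950 + ((1/2)*(1/32)*22)*(-182) = 950 + (11/32)*(-182) = 950 - 1001/16 = 14199/16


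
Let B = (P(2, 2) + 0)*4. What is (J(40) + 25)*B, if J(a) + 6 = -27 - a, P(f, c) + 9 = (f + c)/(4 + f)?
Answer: 1600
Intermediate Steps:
P(f, c) = -9 + (c + f)/(4 + f) (P(f, c) = -9 + (f + c)/(4 + f) = -9 + (c + f)/(4 + f))
J(a) = -33 - a (J(a) = -6 + (-27 - a) = -33 - a)
B = -100/3 (B = ((-36 + 2 - 8*2)/(4 + 2) + 0)*4 = ((-36 + 2 - 16)/6 + 0)*4 = ((1/6)*(-50) + 0)*4 = (-25/3 + 0)*4 = -25/3*4 = -100/3 ≈ -33.333)
(J(40) + 25)*B = ((-33 - 1*40) + 25)*(-100/3) = ((-33 - 40) + 25)*(-100/3) = (-73 + 25)*(-100/3) = -48*(-100/3) = 1600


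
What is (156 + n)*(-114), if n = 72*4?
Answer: -50616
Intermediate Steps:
n = 288
(156 + n)*(-114) = (156 + 288)*(-114) = 444*(-114) = -50616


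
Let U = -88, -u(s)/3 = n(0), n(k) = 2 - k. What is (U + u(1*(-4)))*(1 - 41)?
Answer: 3760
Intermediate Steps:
u(s) = -6 (u(s) = -3*(2 - 1*0) = -3*(2 + 0) = -3*2 = -6)
(U + u(1*(-4)))*(1 - 41) = (-88 - 6)*(1 - 41) = -94*(-40) = 3760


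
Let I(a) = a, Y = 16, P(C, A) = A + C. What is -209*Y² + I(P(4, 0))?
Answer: -53500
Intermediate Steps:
-209*Y² + I(P(4, 0)) = -209*16² + (0 + 4) = -209*256 + 4 = -53504 + 4 = -53500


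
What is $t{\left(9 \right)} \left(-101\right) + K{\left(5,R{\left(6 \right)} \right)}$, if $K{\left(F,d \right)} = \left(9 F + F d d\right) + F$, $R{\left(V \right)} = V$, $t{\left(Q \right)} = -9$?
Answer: $1139$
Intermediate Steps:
$K{\left(F,d \right)} = 10 F + F d^{2}$ ($K{\left(F,d \right)} = \left(9 F + F d^{2}\right) + F = 10 F + F d^{2}$)
$t{\left(9 \right)} \left(-101\right) + K{\left(5,R{\left(6 \right)} \right)} = \left(-9\right) \left(-101\right) + 5 \left(10 + 6^{2}\right) = 909 + 5 \left(10 + 36\right) = 909 + 5 \cdot 46 = 909 + 230 = 1139$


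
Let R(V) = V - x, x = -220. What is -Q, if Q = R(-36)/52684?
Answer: -46/13171 ≈ -0.0034925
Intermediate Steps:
R(V) = 220 + V (R(V) = V - 1*(-220) = V + 220 = 220 + V)
Q = 46/13171 (Q = (220 - 36)/52684 = 184*(1/52684) = 46/13171 ≈ 0.0034925)
-Q = -1*46/13171 = -46/13171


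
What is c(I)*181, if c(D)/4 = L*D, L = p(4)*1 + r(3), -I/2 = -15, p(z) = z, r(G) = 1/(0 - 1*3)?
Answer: 79640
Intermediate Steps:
r(G) = -1/3 (r(G) = 1/(0 - 3) = 1/(-3) = -1/3)
I = 30 (I = -2*(-15) = 30)
L = 11/3 (L = 4*1 - 1/3 = 4 - 1/3 = 11/3 ≈ 3.6667)
c(D) = 44*D/3 (c(D) = 4*(11*D/3) = 44*D/3)
c(I)*181 = ((44/3)*30)*181 = 440*181 = 79640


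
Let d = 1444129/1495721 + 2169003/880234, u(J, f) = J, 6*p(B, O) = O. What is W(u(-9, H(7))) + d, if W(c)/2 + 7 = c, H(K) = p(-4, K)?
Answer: -37615308536499/1316584478714 ≈ -28.570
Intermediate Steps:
p(B, O) = O/6
H(K) = K/6
W(c) = -14 + 2*c
d = 4515394782349/1316584478714 (d = 1444129*(1/1495721) + 2169003*(1/880234) = 1444129/1495721 + 2169003/880234 = 4515394782349/1316584478714 ≈ 3.4296)
W(u(-9, H(7))) + d = (-14 + 2*(-9)) + 4515394782349/1316584478714 = (-14 - 18) + 4515394782349/1316584478714 = -32 + 4515394782349/1316584478714 = -37615308536499/1316584478714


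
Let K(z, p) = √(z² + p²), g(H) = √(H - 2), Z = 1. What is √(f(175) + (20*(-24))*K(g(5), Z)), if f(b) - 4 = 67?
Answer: I*√889 ≈ 29.816*I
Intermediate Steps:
f(b) = 71 (f(b) = 4 + 67 = 71)
g(H) = √(-2 + H)
K(z, p) = √(p² + z²)
√(f(175) + (20*(-24))*K(g(5), Z)) = √(71 + (20*(-24))*√(1² + (√(-2 + 5))²)) = √(71 - 480*√(1 + (√3)²)) = √(71 - 480*√(1 + 3)) = √(71 - 480*√4) = √(71 - 480*2) = √(71 - 960) = √(-889) = I*√889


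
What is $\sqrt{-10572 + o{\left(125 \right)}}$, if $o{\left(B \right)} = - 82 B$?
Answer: $i \sqrt{20822} \approx 144.3 i$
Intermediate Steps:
$\sqrt{-10572 + o{\left(125 \right)}} = \sqrt{-10572 - 10250} = \sqrt{-20822} = i \sqrt{20822}$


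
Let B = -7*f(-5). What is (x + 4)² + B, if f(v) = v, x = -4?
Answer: 35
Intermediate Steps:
B = 35 (B = -7*(-5) = 35)
(x + 4)² + B = (-4 + 4)² + 35 = 0² + 35 = 0 + 35 = 35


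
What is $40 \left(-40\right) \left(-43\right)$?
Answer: $68800$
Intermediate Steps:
$40 \left(-40\right) \left(-43\right) = \left(-1600\right) \left(-43\right) = 68800$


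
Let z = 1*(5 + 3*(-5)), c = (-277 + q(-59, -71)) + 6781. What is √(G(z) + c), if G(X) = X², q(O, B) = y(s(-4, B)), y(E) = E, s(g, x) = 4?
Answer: 4*√413 ≈ 81.290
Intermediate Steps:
q(O, B) = 4
c = 6508 (c = (-277 + 4) + 6781 = -273 + 6781 = 6508)
z = -10 (z = 1*(5 - 15) = 1*(-10) = -10)
√(G(z) + c) = √((-10)² + 6508) = √(100 + 6508) = √6608 = 4*√413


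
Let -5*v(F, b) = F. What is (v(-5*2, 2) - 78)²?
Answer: 5776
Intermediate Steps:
v(F, b) = -F/5
(v(-5*2, 2) - 78)² = (-(-1)*2 - 78)² = (-⅕*(-10) - 78)² = (2 - 78)² = (-76)² = 5776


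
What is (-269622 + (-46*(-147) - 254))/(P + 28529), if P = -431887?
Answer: 131557/201679 ≈ 0.65231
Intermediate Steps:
(-269622 + (-46*(-147) - 254))/(P + 28529) = (-269622 + (-46*(-147) - 254))/(-431887 + 28529) = (-269622 + (6762 - 254))/(-403358) = (-269622 + 6508)*(-1/403358) = -263114*(-1/403358) = 131557/201679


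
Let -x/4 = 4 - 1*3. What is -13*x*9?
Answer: 468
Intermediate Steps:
x = -4 (x = -4*(4 - 1*3) = -4*(4 - 3) = -4*1 = -4)
-13*x*9 = -13*(-4)*9 = 52*9 = 468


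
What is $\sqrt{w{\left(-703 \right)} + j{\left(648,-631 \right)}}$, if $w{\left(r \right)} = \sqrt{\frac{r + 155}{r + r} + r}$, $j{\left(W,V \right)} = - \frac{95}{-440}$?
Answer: $\frac{\sqrt{206579362 + 1361008 i \sqrt{347236305}}}{30932} \approx 3.6554 + 3.6257 i$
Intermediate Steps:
$j{\left(W,V \right)} = \frac{19}{88}$ ($j{\left(W,V \right)} = \left(-95\right) \left(- \frac{1}{440}\right) = \frac{19}{88}$)
$w{\left(r \right)} = \sqrt{r + \frac{155 + r}{2 r}}$ ($w{\left(r \right)} = \sqrt{\frac{155 + r}{2 r} + r} = \sqrt{r + \frac{155 + r}{2 r}}$)
$\sqrt{w{\left(-703 \right)} + j{\left(648,-631 \right)}} = \sqrt{\frac{\sqrt{2 + 4 \left(-703\right) + \frac{310}{-703}}}{2} + \frac{19}{88}} = \sqrt{\frac{\sqrt{2 - 2812 + 310 \left(- \frac{1}{703}\right)}}{2} + \frac{19}{88}} = \sqrt{\frac{\sqrt{2 - 2812 - \frac{310}{703}}}{2} + \frac{19}{88}} = \sqrt{\frac{\sqrt{- \frac{1975740}{703}}}{2} + \frac{19}{88}} = \sqrt{\frac{\frac{2}{703} i \sqrt{347236305}}{2} + \frac{19}{88}} = \sqrt{\frac{i \sqrt{347236305}}{703} + \frac{19}{88}} = \sqrt{\frac{19}{88} + \frac{i \sqrt{347236305}}{703}}$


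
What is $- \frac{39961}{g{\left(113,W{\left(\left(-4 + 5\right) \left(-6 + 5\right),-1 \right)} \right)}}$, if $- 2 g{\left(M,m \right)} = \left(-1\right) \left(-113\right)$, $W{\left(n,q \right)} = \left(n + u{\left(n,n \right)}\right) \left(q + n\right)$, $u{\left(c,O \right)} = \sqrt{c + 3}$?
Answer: $\frac{79922}{113} \approx 707.27$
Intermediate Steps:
$u{\left(c,O \right)} = \sqrt{3 + c}$
$W{\left(n,q \right)} = \left(n + q\right) \left(n + \sqrt{3 + n}\right)$ ($W{\left(n,q \right)} = \left(n + \sqrt{3 + n}\right) \left(q + n\right) = \left(n + \sqrt{3 + n}\right) \left(n + q\right) = \left(n + q\right) \left(n + \sqrt{3 + n}\right)$)
$g{\left(M,m \right)} = - \frac{113}{2}$ ($g{\left(M,m \right)} = - \frac{\left(-1\right) \left(-113\right)}{2} = \left(- \frac{1}{2}\right) 113 = - \frac{113}{2}$)
$- \frac{39961}{g{\left(113,W{\left(\left(-4 + 5\right) \left(-6 + 5\right),-1 \right)} \right)}} = - \frac{39961}{- \frac{113}{2}} = \left(-39961\right) \left(- \frac{2}{113}\right) = \frac{79922}{113}$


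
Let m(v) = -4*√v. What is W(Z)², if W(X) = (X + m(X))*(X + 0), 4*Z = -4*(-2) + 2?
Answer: 4625/16 - 125*√10/2 ≈ 91.420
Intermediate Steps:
Z = 5/2 (Z = (-4*(-2) + 2)/4 = (8 + 2)/4 = (¼)*10 = 5/2 ≈ 2.5000)
W(X) = X*(X - 4*√X) (W(X) = (X - 4*√X)*(X + 0) = (X - 4*√X)*X = X*(X - 4*√X))
W(Z)² = ((5/2)² - 5*√10)² = (25/4 - 5*√10)²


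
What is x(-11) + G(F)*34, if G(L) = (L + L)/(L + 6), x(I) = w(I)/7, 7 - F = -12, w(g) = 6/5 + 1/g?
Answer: 99789/1925 ≈ 51.838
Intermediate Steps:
w(g) = 6/5 + 1/g (w(g) = 6*(⅕) + 1/g = 6/5 + 1/g)
F = 19 (F = 7 - 1*(-12) = 7 + 12 = 19)
x(I) = 6/35 + 1/(7*I) (x(I) = (6/5 + 1/I)/7 = (6/5 + 1/I)*(⅐) = 6/35 + 1/(7*I))
G(L) = 2*L/(6 + L) (G(L) = (2*L)/(6 + L) = 2*L/(6 + L))
x(-11) + G(F)*34 = (1/35)*(5 + 6*(-11))/(-11) + (2*19/(6 + 19))*34 = (1/35)*(-1/11)*(5 - 66) + (2*19/25)*34 = (1/35)*(-1/11)*(-61) + (2*19*(1/25))*34 = 61/385 + (38/25)*34 = 61/385 + 1292/25 = 99789/1925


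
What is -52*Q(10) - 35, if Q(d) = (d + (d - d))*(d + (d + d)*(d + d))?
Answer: -213235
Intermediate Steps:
Q(d) = d*(d + 4*d²) (Q(d) = (d + 0)*(d + (2*d)*(2*d)) = d*(d + 4*d²))
-52*Q(10) - 35 = -52*10²*(1 + 4*10) - 35 = -5200*(1 + 40) - 35 = -5200*41 - 35 = -52*4100 - 35 = -213200 - 35 = -213235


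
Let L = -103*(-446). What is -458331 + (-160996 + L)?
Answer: -573389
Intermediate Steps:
L = 45938
-458331 + (-160996 + L) = -458331 + (-160996 + 45938) = -458331 - 115058 = -573389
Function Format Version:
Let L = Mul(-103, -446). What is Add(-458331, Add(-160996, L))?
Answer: -573389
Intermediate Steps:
L = 45938
Add(-458331, Add(-160996, L)) = Add(-458331, Add(-160996, 45938)) = Add(-458331, -115058) = -573389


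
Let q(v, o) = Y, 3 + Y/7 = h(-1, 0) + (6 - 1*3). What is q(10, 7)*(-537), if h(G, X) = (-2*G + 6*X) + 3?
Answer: -18795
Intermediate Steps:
h(G, X) = 3 - 2*G + 6*X
Y = 35 (Y = -21 + 7*((3 - 2*(-1) + 6*0) + (6 - 1*3)) = -21 + 7*((3 + 2 + 0) + (6 - 3)) = -21 + 7*(5 + 3) = -21 + 7*8 = -21 + 56 = 35)
q(v, o) = 35
q(10, 7)*(-537) = 35*(-537) = -18795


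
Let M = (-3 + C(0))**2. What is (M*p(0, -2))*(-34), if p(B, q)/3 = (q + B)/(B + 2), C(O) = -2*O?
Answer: 918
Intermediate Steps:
M = 9 (M = (-3 - 2*0)**2 = (-3 + 0)**2 = (-3)**2 = 9)
p(B, q) = 3*(B + q)/(2 + B) (p(B, q) = 3*((q + B)/(B + 2)) = 3*((B + q)/(2 + B)) = 3*(B + q)/(2 + B))
(M*p(0, -2))*(-34) = (9*(3*(0 - 2)/(2 + 0)))*(-34) = (9*(3*(-2)/2))*(-34) = (9*(3*(1/2)*(-2)))*(-34) = (9*(-3))*(-34) = -27*(-34) = 918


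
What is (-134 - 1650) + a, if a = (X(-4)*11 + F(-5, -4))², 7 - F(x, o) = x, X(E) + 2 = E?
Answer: 1132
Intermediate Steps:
X(E) = -2 + E
F(x, o) = 7 - x
a = 2916 (a = ((-2 - 4)*11 + (7 - 1*(-5)))² = (-6*11 + (7 + 5))² = (-66 + 12)² = (-54)² = 2916)
(-134 - 1650) + a = (-134 - 1650) + 2916 = -1784 + 2916 = 1132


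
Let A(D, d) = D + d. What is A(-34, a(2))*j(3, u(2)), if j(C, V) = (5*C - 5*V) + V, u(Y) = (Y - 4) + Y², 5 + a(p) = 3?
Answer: -252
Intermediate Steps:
a(p) = -2 (a(p) = -5 + 3 = -2)
u(Y) = -4 + Y + Y² (u(Y) = (-4 + Y) + Y² = -4 + Y + Y²)
j(C, V) = -4*V + 5*C (j(C, V) = (-5*V + 5*C) + V = -4*V + 5*C)
A(-34, a(2))*j(3, u(2)) = (-34 - 2)*(-4*(-4 + 2 + 2²) + 5*3) = -36*(-4*(-4 + 2 + 4) + 15) = -36*(-4*2 + 15) = -36*(-8 + 15) = -36*7 = -252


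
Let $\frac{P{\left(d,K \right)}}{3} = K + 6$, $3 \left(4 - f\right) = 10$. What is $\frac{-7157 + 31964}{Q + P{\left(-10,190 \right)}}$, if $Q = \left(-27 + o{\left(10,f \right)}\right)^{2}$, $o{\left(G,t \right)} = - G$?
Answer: $\frac{24807}{1957} \approx 12.676$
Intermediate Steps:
$f = \frac{2}{3}$ ($f = 4 - \frac{10}{3} = \frac{2}{3} \approx 0.66667$)
$P{\left(d,K \right)} = 18 + 3 K$ ($P{\left(d,K \right)} = 3 \left(K + 6\right) = 3 \left(6 + K\right) = 18 + 3 K$)
$Q = 1369$ ($Q = \left(-27 - 10\right)^{2} = \left(-37\right)^{2} = 1369$)
$\frac{-7157 + 31964}{Q + P{\left(-10,190 \right)}} = \frac{-7157 + 31964}{1369 + \left(18 + 3 \cdot 190\right)} = \frac{24807}{1369 + \left(18 + 570\right)} = \frac{24807}{1369 + 588} = \frac{24807}{1957}$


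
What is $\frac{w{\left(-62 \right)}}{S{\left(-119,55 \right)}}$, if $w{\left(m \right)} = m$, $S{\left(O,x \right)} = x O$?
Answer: $\frac{62}{6545} \approx 0.0094729$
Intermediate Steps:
$S{\left(O,x \right)} = O x$
$\frac{w{\left(-62 \right)}}{S{\left(-119,55 \right)}} = - \frac{62}{\left(-119\right) 55} = - \frac{62}{-6545} = \left(-62\right) \left(- \frac{1}{6545}\right) = \frac{62}{6545}$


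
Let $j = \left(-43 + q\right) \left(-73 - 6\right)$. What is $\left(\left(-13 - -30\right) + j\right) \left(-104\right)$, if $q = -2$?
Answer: $-371488$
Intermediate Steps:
$j = 3555$ ($j = \left(-43 - 2\right) \left(-73 - 6\right) = \left(-45\right) \left(-79\right) = 3555$)
$\left(\left(-13 - -30\right) + j\right) \left(-104\right) = \left(\left(-13 - -30\right) + 3555\right) \left(-104\right) = \left(\left(-13 + 30\right) + 3555\right) \left(-104\right) = \left(17 + 3555\right) \left(-104\right) = 3572 \left(-104\right) = -371488$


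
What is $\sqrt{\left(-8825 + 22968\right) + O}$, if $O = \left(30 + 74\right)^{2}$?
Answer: $\sqrt{24959} \approx 157.98$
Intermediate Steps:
$O = 10816$ ($O = 104^{2} = 10816$)
$\sqrt{\left(-8825 + 22968\right) + O} = \sqrt{\left(-8825 + 22968\right) + 10816} = \sqrt{14143 + 10816} = \sqrt{24959}$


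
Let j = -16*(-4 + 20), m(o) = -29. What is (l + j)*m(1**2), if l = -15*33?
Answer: 21779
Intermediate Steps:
l = -495
j = -256 (j = -16*16 = -256)
(l + j)*m(1**2) = (-495 - 256)*(-29) = -751*(-29) = 21779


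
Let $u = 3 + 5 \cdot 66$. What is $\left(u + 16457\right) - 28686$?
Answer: $-11896$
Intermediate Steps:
$u = 333$ ($u = 3 + 330 = 333$)
$\left(u + 16457\right) - 28686 = \left(333 + 16457\right) - 28686 = 16790 - 28686 = -11896$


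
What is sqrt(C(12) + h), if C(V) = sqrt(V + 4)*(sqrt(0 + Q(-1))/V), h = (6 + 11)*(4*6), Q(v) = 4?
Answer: sqrt(3678)/3 ≈ 20.216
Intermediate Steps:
h = 408 (h = 17*24 = 408)
C(V) = 2*sqrt(4 + V)/V (C(V) = sqrt(V + 4)*(sqrt(0 + 4)/V) = sqrt(4 + V)*(sqrt(4)/V) = sqrt(4 + V)*(2/V) = 2*sqrt(4 + V)/V)
sqrt(C(12) + h) = sqrt(2*sqrt(4 + 12)/12 + 408) = sqrt(2*(1/12)*sqrt(16) + 408) = sqrt(2*(1/12)*4 + 408) = sqrt(2/3 + 408) = sqrt(1226/3) = sqrt(3678)/3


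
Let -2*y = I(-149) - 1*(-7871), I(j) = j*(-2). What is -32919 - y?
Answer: -57669/2 ≈ -28835.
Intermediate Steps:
I(j) = -2*j
y = -8169/2 (y = -(-2*(-149) - 1*(-7871))/2 = -(298 + 7871)/2 = -1/2*8169 = -8169/2 ≈ -4084.5)
-32919 - y = -32919 - 1*(-8169/2) = -32919 + 8169/2 = -57669/2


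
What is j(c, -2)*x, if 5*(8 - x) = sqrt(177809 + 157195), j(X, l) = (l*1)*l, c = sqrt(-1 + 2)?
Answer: 32 - 8*sqrt(83751)/5 ≈ -431.04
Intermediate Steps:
c = 1 (c = sqrt(1) = 1)
j(X, l) = l**2 (j(X, l) = l*l = l**2)
x = 8 - 2*sqrt(83751)/5 (x = 8 - sqrt(177809 + 157195)/5 = 8 - 2*sqrt(83751)/5 ≈ -107.76)
j(c, -2)*x = (-2)**2*(8 - 2*sqrt(83751)/5) = 4*(8 - 2*sqrt(83751)/5) = 32 - 8*sqrt(83751)/5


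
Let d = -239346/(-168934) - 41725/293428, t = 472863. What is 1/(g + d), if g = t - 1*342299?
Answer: 24784982876/3236058095245533 ≈ 7.6590e-6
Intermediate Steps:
g = 130564 (g = 472863 - 1*342299 = 472863 - 342299 = 130564)
d = 31591023469/24784982876 (d = -239346*(-1/168934) - 41725*1/293428 = 119673/84467 - 41725/293428 = 31591023469/24784982876 ≈ 1.2746)
1/(g + d) = 1/(130564 + 31591023469/24784982876) = 1/(3236058095245533/24784982876) = 24784982876/3236058095245533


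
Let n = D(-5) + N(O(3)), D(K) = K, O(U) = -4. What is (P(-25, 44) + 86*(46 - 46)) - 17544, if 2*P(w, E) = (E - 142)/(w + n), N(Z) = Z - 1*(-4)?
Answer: -526271/30 ≈ -17542.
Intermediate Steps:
N(Z) = 4 + Z (N(Z) = Z + 4 = 4 + Z)
n = -5 (n = -5 + (4 - 4) = -5 + 0 = -5)
P(w, E) = (-142 + E)/(2*(-5 + w)) (P(w, E) = ((E - 142)/(w - 5))/2 = ((-142 + E)/(-5 + w))/2 = (-142 + E)/(2*(-5 + w)))
(P(-25, 44) + 86*(46 - 46)) - 17544 = ((-142 + 44)/(2*(-5 - 25)) + 86*(46 - 46)) - 17544 = ((½)*(-98)/(-30) + 86*0) - 17544 = ((½)*(-1/30)*(-98) + 0) - 17544 = (49/30 + 0) - 17544 = 49/30 - 17544 = -526271/30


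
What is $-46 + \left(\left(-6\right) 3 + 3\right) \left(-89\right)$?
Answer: $1289$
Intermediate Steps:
$-46 + \left(\left(-6\right) 3 + 3\right) \left(-89\right) = -46 + \left(-18 + 3\right) \left(-89\right) = -46 - -1335 = -46 + 1335 = 1289$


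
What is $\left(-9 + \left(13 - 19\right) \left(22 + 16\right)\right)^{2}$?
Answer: $56169$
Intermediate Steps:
$\left(-9 + \left(13 - 19\right) \left(22 + 16\right)\right)^{2} = \left(-9 - 228\right)^{2} = \left(-237\right)^{2} = 56169$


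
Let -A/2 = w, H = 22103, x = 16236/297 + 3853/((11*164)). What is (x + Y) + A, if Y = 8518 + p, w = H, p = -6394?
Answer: -227440369/5412 ≈ -42025.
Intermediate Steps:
x = 307415/5412 (x = 16236*(1/297) + 3853/1804 = 164/3 + 3853*(1/1804) = 164/3 + 3853/1804 = 307415/5412 ≈ 56.802)
w = 22103
Y = 2124 (Y = 8518 - 6394 = 2124)
A = -44206 (A = -2*22103 = -44206)
(x + Y) + A = (307415/5412 + 2124) - 44206 = 11802503/5412 - 44206 = -227440369/5412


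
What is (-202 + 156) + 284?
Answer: 238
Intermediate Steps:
(-202 + 156) + 284 = -46 + 284 = 238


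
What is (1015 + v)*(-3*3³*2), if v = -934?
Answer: -13122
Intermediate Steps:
(1015 + v)*(-3*3³*2) = (1015 - 934)*(-3*3³*2) = 81*(-3*27*2) = 81*(-81*2) = 81*(-162) = -13122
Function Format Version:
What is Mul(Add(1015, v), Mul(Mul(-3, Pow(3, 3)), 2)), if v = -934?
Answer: -13122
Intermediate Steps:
Mul(Add(1015, v), Mul(Mul(-3, Pow(3, 3)), 2)) = Mul(Add(1015, -934), Mul(Mul(-3, Pow(3, 3)), 2)) = Mul(81, Mul(Mul(-3, 27), 2)) = Mul(81, Mul(-81, 2)) = Mul(81, -162) = -13122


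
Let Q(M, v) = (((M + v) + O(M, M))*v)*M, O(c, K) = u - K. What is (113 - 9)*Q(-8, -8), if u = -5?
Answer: -86528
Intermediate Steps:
O(c, K) = -5 - K
Q(M, v) = M*v*(-5 + v) (Q(M, v) = (((M + v) + (-5 - M))*v)*M = ((-5 + v)*v)*M = (v*(-5 + v))*M = M*v*(-5 + v))
(113 - 9)*Q(-8, -8) = (113 - 9)*(-8*(-8)*(-5 - 8)) = 104*(-8*(-8)*(-13)) = 104*(-832) = -86528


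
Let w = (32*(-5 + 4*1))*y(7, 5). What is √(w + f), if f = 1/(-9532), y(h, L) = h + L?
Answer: I*√8722468687/4766 ≈ 19.596*I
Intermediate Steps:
y(h, L) = L + h
f = -1/9532 ≈ -0.00010491
w = -384 (w = (32*(-5 + 4*1))*(5 + 7) = (32*(-5 + 4))*12 = (32*(-1))*12 = -32*12 = -384)
√(w + f) = √(-384 - 1/9532) = √(-3660289/9532) = I*√8722468687/4766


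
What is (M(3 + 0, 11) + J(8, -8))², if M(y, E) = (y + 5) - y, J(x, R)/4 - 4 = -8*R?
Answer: 76729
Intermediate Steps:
J(x, R) = 16 - 32*R (J(x, R) = 16 + 4*(-8*R) = 16 - 32*R)
M(y, E) = 5 (M(y, E) = (5 + y) - y = 5)
(M(3 + 0, 11) + J(8, -8))² = (5 + (16 - 32*(-8)))² = (5 + (16 + 256))² = (5 + 272)² = 277² = 76729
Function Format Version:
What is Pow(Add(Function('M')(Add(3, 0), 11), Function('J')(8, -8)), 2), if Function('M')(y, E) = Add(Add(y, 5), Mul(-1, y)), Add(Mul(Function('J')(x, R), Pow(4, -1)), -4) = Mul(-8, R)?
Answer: 76729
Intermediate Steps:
Function('J')(x, R) = Add(16, Mul(-32, R)) (Function('J')(x, R) = Add(16, Mul(4, Mul(-8, R))) = Add(16, Mul(-32, R)))
Function('M')(y, E) = 5 (Function('M')(y, E) = Add(Add(5, y), Mul(-1, y)) = 5)
Pow(Add(Function('M')(Add(3, 0), 11), Function('J')(8, -8)), 2) = Pow(Add(5, Add(16, Mul(-32, -8))), 2) = Pow(Add(5, Add(16, 256)), 2) = Pow(Add(5, 272), 2) = Pow(277, 2) = 76729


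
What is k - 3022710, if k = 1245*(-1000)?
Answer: -4267710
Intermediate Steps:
k = -1245000
k - 3022710 = -1245000 - 3022710 = -4267710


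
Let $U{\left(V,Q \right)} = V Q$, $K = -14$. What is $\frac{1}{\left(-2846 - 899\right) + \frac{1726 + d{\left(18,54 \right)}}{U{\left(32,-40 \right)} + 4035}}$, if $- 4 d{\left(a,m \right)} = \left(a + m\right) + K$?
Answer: $- \frac{5510}{20631527} \approx -0.00026707$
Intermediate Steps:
$U{\left(V,Q \right)} = Q V$
$d{\left(a,m \right)} = \frac{7}{2} - \frac{a}{4} - \frac{m}{4}$ ($d{\left(a,m \right)} = - \frac{\left(a + m\right) - 14}{4} = - \frac{-14 + a + m}{4} = \frac{7}{2} - \frac{a}{4} - \frac{m}{4}$)
$\frac{1}{\left(-2846 - 899\right) + \frac{1726 + d{\left(18,54 \right)}}{U{\left(32,-40 \right)} + 4035}} = \frac{1}{\left(-2846 - 899\right) + \frac{1726 - \frac{29}{2}}{\left(-40\right) 32 + 4035}} = \frac{1}{-3745 + \frac{1726 - \frac{29}{2}}{-1280 + 4035}} = \frac{1}{-3745 + \frac{1726 - \frac{29}{2}}{2755}} = \frac{1}{-3745 + \frac{3423}{2} \cdot \frac{1}{2755}} = \frac{1}{-3745 + \frac{3423}{5510}} = \frac{1}{- \frac{20631527}{5510}} = - \frac{5510}{20631527}$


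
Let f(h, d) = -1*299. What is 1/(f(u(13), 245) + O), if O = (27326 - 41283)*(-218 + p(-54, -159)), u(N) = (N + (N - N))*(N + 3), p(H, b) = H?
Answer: 1/3796005 ≈ 2.6343e-7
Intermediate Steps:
u(N) = N*(3 + N) (u(N) = (N + 0)*(3 + N) = N*(3 + N))
O = 3796304 (O = (27326 - 41283)*(-218 - 54) = -13957*(-272) = 3796304)
f(h, d) = -299
1/(f(u(13), 245) + O) = 1/(-299 + 3796304) = 1/3796005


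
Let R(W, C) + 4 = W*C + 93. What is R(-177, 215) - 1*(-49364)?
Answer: 11398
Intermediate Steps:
R(W, C) = 89 + C*W (R(W, C) = -4 + (W*C + 93) = -4 + (C*W + 93) = -4 + (93 + C*W) = 89 + C*W)
R(-177, 215) - 1*(-49364) = (89 + 215*(-177)) - 1*(-49364) = (89 - 38055) + 49364 = -37966 + 49364 = 11398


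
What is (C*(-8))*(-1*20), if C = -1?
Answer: -160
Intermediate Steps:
(C*(-8))*(-1*20) = (-1*(-8))*(-1*20) = 8*(-20) = -160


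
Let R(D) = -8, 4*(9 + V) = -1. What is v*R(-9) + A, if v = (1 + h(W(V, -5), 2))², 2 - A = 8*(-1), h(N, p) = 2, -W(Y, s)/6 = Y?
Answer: -62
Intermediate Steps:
V = -37/4 (V = -9 + (¼)*(-1) = -9 - ¼ = -37/4 ≈ -9.2500)
W(Y, s) = -6*Y
A = 10 (A = 2 - 8*(-1) = 2 - 1*(-8) = 2 + 8 = 10)
v = 9 (v = (1 + 2)² = 3² = 9)
v*R(-9) + A = 9*(-8) + 10 = -72 + 10 = -62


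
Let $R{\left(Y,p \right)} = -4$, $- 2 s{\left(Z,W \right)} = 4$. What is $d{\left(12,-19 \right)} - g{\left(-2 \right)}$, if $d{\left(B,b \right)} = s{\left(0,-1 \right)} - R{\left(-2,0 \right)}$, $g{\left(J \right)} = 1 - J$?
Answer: $-1$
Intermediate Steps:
$s{\left(Z,W \right)} = -2$ ($s{\left(Z,W \right)} = \left(- \frac{1}{2}\right) 4 = -2$)
$d{\left(B,b \right)} = 2$ ($d{\left(B,b \right)} = -2 - -4 = -2 + 4 = 2$)
$d{\left(12,-19 \right)} - g{\left(-2 \right)} = 2 - \left(1 - -2\right) = 2 - \left(1 + 2\right) = 2 - 3 = -1$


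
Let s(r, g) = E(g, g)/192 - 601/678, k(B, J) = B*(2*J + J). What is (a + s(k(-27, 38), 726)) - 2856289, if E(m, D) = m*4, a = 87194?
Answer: -7509747025/2712 ≈ -2.7691e+6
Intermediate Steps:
E(m, D) = 4*m
k(B, J) = 3*B*J (k(B, J) = B*(3*J) = 3*B*J)
s(r, g) = -601/678 + g/48 (s(r, g) = (4*g)/192 - 601/678 = (4*g)*(1/192) - 601*1/678 = g/48 - 601/678 = -601/678 + g/48)
(a + s(k(-27, 38), 726)) - 2856289 = (87194 + (-601/678 + (1/48)*726)) - 2856289 = (87194 + (-601/678 + 121/8)) - 2856289 = (87194 + 38615/2712) - 2856289 = 236508743/2712 - 2856289 = -7509747025/2712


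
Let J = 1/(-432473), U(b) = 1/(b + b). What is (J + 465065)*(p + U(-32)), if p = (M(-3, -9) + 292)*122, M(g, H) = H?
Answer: 6944144109991473/432473 ≈ 1.6057e+10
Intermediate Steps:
U(b) = 1/(2*b)
p = 34526 (p = (-9 + 292)*122 = 283*122 = 34526)
J = -1/432473 ≈ -2.3123e-6
(J + 465065)*(p + U(-32)) = (-1/432473 + 465065)*(34526 + (½)/(-32)) = 201128055744*(34526 + (½)*(-1/32))/432473 = 201128055744*(34526 - 1/64)/432473 = (201128055744/432473)*(2209663/64) = 6944144109991473/432473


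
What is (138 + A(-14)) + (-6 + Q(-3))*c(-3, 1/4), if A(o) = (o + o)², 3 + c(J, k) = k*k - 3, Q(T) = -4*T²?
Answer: 9371/8 ≈ 1171.4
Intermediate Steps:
c(J, k) = -6 + k² (c(J, k) = -3 + (k*k - 3) = -3 + (k² - 3) = -3 + (-3 + k²) = -6 + k²)
A(o) = 4*o² (A(o) = (2*o)² = 4*o²)
(138 + A(-14)) + (-6 + Q(-3))*c(-3, 1/4) = (138 + 4*(-14)²) + (-6 - 4*(-3)²)*(-6 + (1/4)²) = (138 + 4*196) + (-6 - 4*9)*(-6 + (1*(¼))²) = (138 + 784) + (-6 - 36)*(-6 + (¼)²) = 922 - 42*(-6 + 1/16) = 922 - 42*(-95/16) = 922 + 1995/8 = 9371/8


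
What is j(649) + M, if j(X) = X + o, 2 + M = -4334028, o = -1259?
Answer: -4334640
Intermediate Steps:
M = -4334030 (M = -2 - 4334028 = -4334030)
j(X) = -1259 + X (j(X) = X - 1259 = -1259 + X)
j(649) + M = (-1259 + 649) - 4334030 = -610 - 4334030 = -4334640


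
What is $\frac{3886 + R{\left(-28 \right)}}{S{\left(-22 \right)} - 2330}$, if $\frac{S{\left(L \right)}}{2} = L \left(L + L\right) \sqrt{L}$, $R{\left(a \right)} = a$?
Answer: $- \frac{2247285}{21971753} - \frac{1867272 i \sqrt{22}}{21971753} \approx -0.10228 - 0.39862 i$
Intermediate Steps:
$S{\left(L \right)} = 4 L^{\frac{5}{2}}$ ($S{\left(L \right)} = 2 L \left(L + L\right) \sqrt{L} = 2 L 2 L \sqrt{L} = 2 \cdot 2 L^{2} \sqrt{L} = 2 \cdot 2 L^{\frac{5}{2}} = 4 L^{\frac{5}{2}}$)
$\frac{3886 + R{\left(-28 \right)}}{S{\left(-22 \right)} - 2330} = \frac{3886 - 28}{4 \left(-22\right)^{\frac{5}{2}} - 2330} = \frac{3858}{4 \cdot 484 i \sqrt{22} - 2330} = \frac{3858}{1936 i \sqrt{22} - 2330} = \frac{3858}{-2330 + 1936 i \sqrt{22}}$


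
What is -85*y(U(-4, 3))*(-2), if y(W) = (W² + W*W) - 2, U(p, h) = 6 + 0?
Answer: 11900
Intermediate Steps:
U(p, h) = 6
y(W) = -2 + 2*W² (y(W) = (W² + W²) - 2 = 2*W² - 2 = -2 + 2*W²)
-85*y(U(-4, 3))*(-2) = -85*(-2 + 2*6²)*(-2) = -85*(-2 + 2*36)*(-2) = -85*(-2 + 72)*(-2) = -85*70*(-2) = -5950*(-2) = 11900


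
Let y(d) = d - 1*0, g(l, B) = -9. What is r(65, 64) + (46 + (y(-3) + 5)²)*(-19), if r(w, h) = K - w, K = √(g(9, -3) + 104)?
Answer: -1015 + √95 ≈ -1005.3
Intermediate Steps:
y(d) = d (y(d) = d + 0 = d)
K = √95 (K = √(-9 + 104) = √95 ≈ 9.7468)
r(w, h) = √95 - w
r(65, 64) + (46 + (y(-3) + 5)²)*(-19) = (√95 - 1*65) + (46 + (-3 + 5)²)*(-19) = (√95 - 65) + (46 + 2²)*(-19) = (-65 + √95) + (46 + 4)*(-19) = (-65 + √95) + 50*(-19) = (-65 + √95) - 950 = -1015 + √95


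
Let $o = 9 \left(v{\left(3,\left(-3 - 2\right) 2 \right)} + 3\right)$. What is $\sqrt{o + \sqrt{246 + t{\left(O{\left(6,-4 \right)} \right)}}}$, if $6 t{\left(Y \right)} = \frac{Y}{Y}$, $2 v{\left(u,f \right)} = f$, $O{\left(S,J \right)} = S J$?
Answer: $\frac{\sqrt{-648 + 6 \sqrt{8862}}}{6} \approx 1.52 i$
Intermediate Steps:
$O{\left(S,J \right)} = J S$
$v{\left(u,f \right)} = \frac{f}{2}$
$t{\left(Y \right)} = \frac{1}{6}$ ($t{\left(Y \right)} = \frac{Y \frac{1}{Y}}{6} = \frac{1}{6} \cdot 1 = \frac{1}{6}$)
$o = -18$ ($o = 9 \left(\frac{\left(-3 - 2\right) 2}{2} + 3\right) = 9 \left(\frac{\left(-5\right) 2}{2} + 3\right) = 9 \left(\frac{1}{2} \left(-10\right) + 3\right) = 9 \left(-5 + 3\right) = 9 \left(-2\right) = -18$)
$\sqrt{o + \sqrt{246 + t{\left(O{\left(6,-4 \right)} \right)}}} = \sqrt{-18 + \sqrt{246 + \frac{1}{6}}} = \sqrt{-18 + \sqrt{\frac{1477}{6}}} = \sqrt{-18 + \frac{\sqrt{8862}}{6}}$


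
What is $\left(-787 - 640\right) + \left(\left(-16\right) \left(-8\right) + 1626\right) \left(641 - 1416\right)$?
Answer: $-1360777$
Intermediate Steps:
$\left(-787 - 640\right) + \left(\left(-16\right) \left(-8\right) + 1626\right) \left(641 - 1416\right) = -1427 + \left(128 + 1626\right) \left(-775\right) = -1427 + 1754 \left(-775\right) = -1427 - 1359350 = -1360777$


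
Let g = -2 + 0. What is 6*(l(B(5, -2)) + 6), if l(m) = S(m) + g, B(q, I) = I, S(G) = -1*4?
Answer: 0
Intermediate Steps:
S(G) = -4
g = -2
l(m) = -6 (l(m) = -4 - 2 = -6)
6*(l(B(5, -2)) + 6) = 6*(-6 + 6) = 6*0 = 0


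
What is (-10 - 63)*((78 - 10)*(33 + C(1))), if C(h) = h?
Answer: -168776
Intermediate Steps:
(-10 - 63)*((78 - 10)*(33 + C(1))) = (-10 - 63)*((78 - 10)*(33 + 1)) = -4964*34 = -73*2312 = -168776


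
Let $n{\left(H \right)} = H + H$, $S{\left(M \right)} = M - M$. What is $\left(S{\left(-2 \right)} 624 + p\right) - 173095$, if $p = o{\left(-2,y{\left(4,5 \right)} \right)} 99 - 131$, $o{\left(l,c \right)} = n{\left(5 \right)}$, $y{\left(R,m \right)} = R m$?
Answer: $-172236$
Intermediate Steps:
$S{\left(M \right)} = 0$
$n{\left(H \right)} = 2 H$
$o{\left(l,c \right)} = 10$ ($o{\left(l,c \right)} = 2 \cdot 5 = 10$)
$p = 859$ ($p = 10 \cdot 99 - 131 = 990 - 131 = 859$)
$\left(S{\left(-2 \right)} 624 + p\right) - 173095 = \left(0 \cdot 624 + 859\right) - 173095 = \left(0 + 859\right) - 173095 = 859 - 173095 = -172236$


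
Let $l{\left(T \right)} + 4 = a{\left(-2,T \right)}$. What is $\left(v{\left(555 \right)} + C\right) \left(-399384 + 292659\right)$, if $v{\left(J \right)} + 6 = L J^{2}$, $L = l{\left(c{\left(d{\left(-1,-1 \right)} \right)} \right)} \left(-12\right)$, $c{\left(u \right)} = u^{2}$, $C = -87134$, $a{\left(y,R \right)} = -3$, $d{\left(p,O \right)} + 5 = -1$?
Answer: $-2752113306000$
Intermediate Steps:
$d{\left(p,O \right)} = -6$ ($d{\left(p,O \right)} = -5 - 1 = -6$)
$l{\left(T \right)} = -7$ ($l{\left(T \right)} = -4 - 3 = -7$)
$L = 84$ ($L = \left(-7\right) \left(-12\right) = 84$)
$v{\left(J \right)} = -6 + 84 J^{2}$
$\left(v{\left(555 \right)} + C\right) \left(-399384 + 292659\right) = \left(\left(-6 + 84 \cdot 555^{2}\right) - 87134\right) \left(-399384 + 292659\right) = \left(\left(-6 + 84 \cdot 308025\right) - 87134\right) \left(-106725\right) = \left(\left(-6 + 25874100\right) - 87134\right) \left(-106725\right) = \left(25874094 - 87134\right) \left(-106725\right) = 25786960 \left(-106725\right) = -2752113306000$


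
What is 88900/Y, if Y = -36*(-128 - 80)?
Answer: 22225/1872 ≈ 11.872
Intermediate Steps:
Y = 7488 (Y = -36*(-208) = 7488)
88900/Y = 88900/7488 = 88900*(1/7488) = 22225/1872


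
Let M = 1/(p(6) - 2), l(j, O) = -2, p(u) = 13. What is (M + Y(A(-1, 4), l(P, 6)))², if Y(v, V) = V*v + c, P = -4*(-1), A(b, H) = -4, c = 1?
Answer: 10000/121 ≈ 82.645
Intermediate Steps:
P = 4
Y(v, V) = 1 + V*v (Y(v, V) = V*v + 1 = 1 + V*v)
M = 1/11 (M = 1/(13 - 2) = 1/11 ≈ 0.090909)
(M + Y(A(-1, 4), l(P, 6)))² = (1/11 + (1 - 2*(-4)))² = (1/11 + (1 + 8))² = (1/11 + 9)² = (100/11)² = 10000/121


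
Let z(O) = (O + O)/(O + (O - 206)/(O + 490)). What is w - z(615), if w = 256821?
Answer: 87316405857/339992 ≈ 2.5682e+5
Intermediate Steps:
z(O) = 2*O/(O + (-206 + O)/(490 + O)) (z(O) = (2*O)/(O + (-206 + O)/(490 + O)) = 2*O/(O + (-206 + O)/(490 + O)))
w - z(615) = 256821 - 2*615*(490 + 615)/(-206 + 615² + 491*615) = 256821 - 2*615*1105/(-206 + 378225 + 301965) = 256821 - 2*615*1105/679984 = 256821 - 1*679575/339992 = 256821 - 679575/339992 = 87316405857/339992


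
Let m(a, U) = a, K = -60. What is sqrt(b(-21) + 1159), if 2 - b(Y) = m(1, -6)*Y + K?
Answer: 3*sqrt(138) ≈ 35.242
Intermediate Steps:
b(Y) = 62 - Y (b(Y) = 2 - (1*Y - 60) = 2 - (Y - 60) = 2 - (-60 + Y) = 2 + (60 - Y) = 62 - Y)
sqrt(b(-21) + 1159) = sqrt((62 - 1*(-21)) + 1159) = sqrt((62 + 21) + 1159) = sqrt(83 + 1159) = sqrt(1242) = 3*sqrt(138)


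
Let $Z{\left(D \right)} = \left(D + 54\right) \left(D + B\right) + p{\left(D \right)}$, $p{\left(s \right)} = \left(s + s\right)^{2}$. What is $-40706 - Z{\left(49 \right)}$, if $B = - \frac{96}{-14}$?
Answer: $- \frac{392443}{7} \approx -56063.0$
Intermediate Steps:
$B = \frac{48}{7}$ ($B = \left(-96\right) \left(- \frac{1}{14}\right) = \frac{48}{7} \approx 6.8571$)
$p{\left(s \right)} = 4 s^{2}$ ($p{\left(s \right)} = \left(2 s\right)^{2} = 4 s^{2}$)
$Z{\left(D \right)} = 4 D^{2} + \left(54 + D\right) \left(\frac{48}{7} + D\right)$ ($Z{\left(D \right)} = \left(D + 54\right) \left(D + \frac{48}{7}\right) + 4 D^{2} = \left(54 + D\right) \left(\frac{48}{7} + D\right) + 4 D^{2} = 4 D^{2} + \left(54 + D\right) \left(\frac{48}{7} + D\right)$)
$-40706 - Z{\left(49 \right)} = -40706 - \left(\frac{2592}{7} + 5 \cdot 49^{2} + \frac{426}{7} \cdot 49\right) = -40706 - \left(\frac{2592}{7} + 5 \cdot 2401 + 2982\right) = -40706 - \left(\frac{2592}{7} + 12005 + 2982\right) = -40706 - \frac{107501}{7} = - \frac{392443}{7}$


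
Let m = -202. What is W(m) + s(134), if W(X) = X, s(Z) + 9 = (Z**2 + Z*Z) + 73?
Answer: 35774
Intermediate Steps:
s(Z) = 64 + 2*Z**2 (s(Z) = -9 + ((Z**2 + Z*Z) + 73) = -9 + ((Z**2 + Z**2) + 73) = -9 + (2*Z**2 + 73) = -9 + (73 + 2*Z**2) = 64 + 2*Z**2)
W(m) + s(134) = -202 + (64 + 2*134**2) = -202 + (64 + 2*17956) = -202 + (64 + 35912) = -202 + 35976 = 35774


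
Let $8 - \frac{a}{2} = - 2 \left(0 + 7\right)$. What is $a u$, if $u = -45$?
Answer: $-1980$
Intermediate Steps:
$a = 44$ ($a = 16 - 2 \left(- 2 \left(0 + 7\right)\right) = 16 - 2 \left(\left(-2\right) 7\right) = 16 - -28 = 16 + 28 = 44$)
$a u = 44 \left(-45\right) = -1980$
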